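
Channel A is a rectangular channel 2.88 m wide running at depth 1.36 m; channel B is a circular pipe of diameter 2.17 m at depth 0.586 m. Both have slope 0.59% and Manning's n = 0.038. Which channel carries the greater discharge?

Channel A: Flow area A = b·y = 2.88 × 1.36 = 3.917 m². Wetted perimeter P = b + 2y = 2.88 + 2×1.36 = 5.6 m. Hydraulic radius R = A/P = 3.917/5.6 = 0.6994 m. Q_A = (1/0.038)·3.917·0.6994^(2/3)·√0.0059 = 6.238 m³/s.
Channel B: For a circular section of diameter D = 2.17 m at depth y = 0.586 m, the central angle is θ = 2 arccos(1 − 2y/D) = 2.186 rad. Then A = (D²/8)(θ − sin θ) = 0.8058 m² and P = Dθ/2 = 2.372 m. Hydraulic radius R = A/P = 0.8058/2.372 = 0.3398 m. Q_B = (1/0.038)·0.8058·0.3398^(2/3)·√0.0059 = 0.7932 m³/s.
Q_A = 6.238 m³/s vs Q_B = 0.7932 m³/s, so channel A carries more.

channel A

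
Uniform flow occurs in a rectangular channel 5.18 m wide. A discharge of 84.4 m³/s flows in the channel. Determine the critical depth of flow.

For a rectangular channel, critical depth y_c = (q²/g)^(1/3) where q = Q/b = 84.4/5.18 = 16.29 m²/s.
So y_c = (16.29²/9.81)^(1/3) = 3 m.

y_c = 3 m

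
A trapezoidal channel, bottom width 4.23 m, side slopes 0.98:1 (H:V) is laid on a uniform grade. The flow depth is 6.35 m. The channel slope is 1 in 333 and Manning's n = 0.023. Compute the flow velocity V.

With bottom width b = 4.23 m and side slope z = 0.98: A = (b + zy)y = (4.23 + 0.98×6.35)×6.35 = 66.38 m²; P = b + 2y√(1+z²) = 4.23 + 2×6.35×1.4 = 22.01 m.
Hydraulic radius R = A/P = 66.38/22.01 = 3.015 m.
From Manning's equation, V = (1/n) R^(2/3) S^(1/2) = (1/0.023) × 3.015^(2/3) × 0.003003^(1/2) = 4.97 m/s.

V = 4.97 m/s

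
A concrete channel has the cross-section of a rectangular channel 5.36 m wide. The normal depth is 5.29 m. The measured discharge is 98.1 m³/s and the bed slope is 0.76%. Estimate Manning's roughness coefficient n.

n = 0.037

Flow area A = b·y = 5.36 × 5.29 = 28.35 m². Wetted perimeter P = b + 2y = 5.36 + 2×5.29 = 15.94 m.
Hydraulic radius R = A/P = 28.35/15.94 = 1.779 m.
Rearranging Manning's equation: n = (1/Q) A R^(2/3) S^(1/2) = (1/98.1) × 28.35 × 1.779^(2/3) × √0.0076 = 0.037.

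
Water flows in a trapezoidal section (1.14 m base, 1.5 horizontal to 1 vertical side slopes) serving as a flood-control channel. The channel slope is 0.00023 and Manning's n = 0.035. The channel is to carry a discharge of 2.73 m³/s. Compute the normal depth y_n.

Manning's equation rearranged: A R^(2/3) = nQ / (1·√S) = 0.035 × 2.73 / (√0.00023) = 6.3.
Try y = 2.14 m: A R^(2/3) = 9.624 — over.
Try y = 1.49 m: A R^(2/3) = 4.233 — short.
Try y = 1.78 m: A R^(2/3) = 6.309 — ≈ 6.3.

y_n = 1.78 m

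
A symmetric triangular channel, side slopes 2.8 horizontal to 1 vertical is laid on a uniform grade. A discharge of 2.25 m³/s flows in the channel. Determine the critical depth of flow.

At critical depth, Q² T / (g A³) = 1, i.e. A³/T = Q²/g = 2.25²/9.81 = 0.5161.
Try y = 0.515 m: A³/T = 0.142 — short.
Try y = 0.737 m: A³/T = 0.8524 — over.
Try y = 0.667 m: A³/T = 0.5175 — matches.

y_c = 0.667 m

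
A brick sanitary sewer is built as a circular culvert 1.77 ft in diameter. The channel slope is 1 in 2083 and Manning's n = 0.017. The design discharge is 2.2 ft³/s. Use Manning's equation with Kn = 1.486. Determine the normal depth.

y_n = 1.2 ft

Manning's equation rearranged: A R^(2/3) = nQ / (1.486·√S) = 0.017 × 2.2 / (1.486 × √0.0004801) = 1.149.
At y = 1.52 ft: A R^(2/3) = 1.483 — too large.
At y = 1.2 ft: A R^(2/3) = 1.146 — close enough.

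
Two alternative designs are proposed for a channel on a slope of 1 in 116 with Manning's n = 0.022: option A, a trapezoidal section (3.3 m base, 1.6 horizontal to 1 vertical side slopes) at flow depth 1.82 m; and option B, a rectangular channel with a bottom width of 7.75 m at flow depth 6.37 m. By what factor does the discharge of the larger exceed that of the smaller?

Channel A: With bottom width b = 3.3 m and side slope z = 1.6: A = (b + zy)y = (3.3 + 1.6×1.82)×1.82 = 11.31 m²; P = b + 2y√(1+z²) = 3.3 + 2×1.82×1.887 = 10.17 m. Hydraulic radius R = A/P = 11.31/10.17 = 1.112 m. Q_A = (1/0.022)·11.31·1.112^(2/3)·√0.008621 = 51.21 m³/s.
Channel B: Flow area A = b·y = 7.75 × 6.37 = 49.37 m². Wetted perimeter P = b + 2y = 7.75 + 2×6.37 = 20.49 m. Hydraulic radius R = A/P = 49.37/20.49 = 2.409 m. Q_B = (1/0.022)·49.37·2.409^(2/3)·√0.008621 = 374.4 m³/s.
The larger discharge is 374.4 m³/s and the smaller is 51.21 m³/s; the ratio is 7.31.

7.31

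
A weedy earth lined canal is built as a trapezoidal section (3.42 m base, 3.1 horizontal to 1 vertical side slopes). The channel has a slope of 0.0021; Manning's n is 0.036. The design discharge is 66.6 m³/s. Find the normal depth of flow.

y_n = 2.97 m

Manning's equation rearranged: A R^(2/3) = nQ / (1·√S) = 0.036 × 66.6 / (√0.0021) = 52.32.
At y = 3.64 m: A R^(2/3) = 84.18 — high.
At y = 2.13 m: A R^(2/3) = 24.57 — low.
At y = 2.97 m: A R^(2/3) = 52.3 — ≈ 52.32.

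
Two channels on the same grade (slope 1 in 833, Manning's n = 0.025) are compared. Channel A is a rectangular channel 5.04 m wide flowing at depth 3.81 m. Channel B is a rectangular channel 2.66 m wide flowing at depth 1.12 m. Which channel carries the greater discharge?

channel A

Channel A: Flow area A = b·y = 5.04 × 3.81 = 19.2 m². Wetted perimeter P = b + 2y = 5.04 + 2×3.81 = 12.66 m. Hydraulic radius R = A/P = 19.2/12.66 = 1.517 m. Q_A = (1/0.025)·19.2·1.517^(2/3)·√0.0012 = 35.13 m³/s.
Channel B: Flow area A = b·y = 2.66 × 1.12 = 2.979 m². Wetted perimeter P = b + 2y = 2.66 + 2×1.12 = 4.9 m. Hydraulic radius R = A/P = 2.979/4.9 = 0.608 m. Q_B = (1/0.025)·2.979·0.608^(2/3)·√0.0012 = 2.963 m³/s.
Q_A = 35.13 m³/s vs Q_B = 2.963 m³/s, so channel A carries more.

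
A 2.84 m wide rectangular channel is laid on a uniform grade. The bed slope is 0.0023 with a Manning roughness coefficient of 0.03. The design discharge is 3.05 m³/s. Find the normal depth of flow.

Manning's equation rearranged: A R^(2/3) = nQ / (1·√S) = 0.03 × 3.05 / (√0.0023) = 1.908.
Try y = 0.681 m: A R^(2/3) = 1.153 — too small.
Try y = 1.14 m: A R^(2/3) = 2.385 — too large.
Try y = 0.97 m: A R^(2/3) = 1.908 — ≈ 1.908.

y_n = 0.97 m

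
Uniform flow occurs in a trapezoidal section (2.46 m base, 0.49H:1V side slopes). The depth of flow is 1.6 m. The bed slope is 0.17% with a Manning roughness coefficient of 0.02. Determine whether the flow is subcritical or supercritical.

subcritical

With bottom width b = 2.46 m and side slope z = 0.49: A = (b + zy)y = (2.46 + 0.49×1.6)×1.6 = 5.19 m²; P = b + 2y√(1+z²) = 2.46 + 2×1.6×1.114 = 6.024 m.
Hydraulic radius R = A/P = 5.19/6.024 = 0.8617 m.
V = (1/n) R^(2/3) √S = (1/0.02) × 0.8617^(2/3) × √0.0017 = 1.867 m/s. Hydraulic depth D_h = A/T = 5.19/4.028 = 1.289 m.
Froude number Fr = V/√(g·D_h) = 1.867/√(9.81×1.289) = 0.525, which is less than 1, so the flow is subcritical.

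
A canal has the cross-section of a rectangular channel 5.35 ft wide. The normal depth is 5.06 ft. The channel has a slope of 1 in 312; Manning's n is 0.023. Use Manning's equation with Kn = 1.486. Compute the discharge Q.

Q = 144 ft³/s

Flow area A = b·y = 5.35 × 5.06 = 27.07 ft². Wetted perimeter P = b + 2y = 5.35 + 2×5.06 = 15.47 ft.
Hydraulic radius R = A/P = 27.07/15.47 = 1.75 ft.
Manning's equation: Q = (1.486/n) A R^(2/3) S^(1/2) = (1.486/0.023) × 27.07 × 1.75^(2/3) × 0.003205^(1/2) = 144 ft³/s.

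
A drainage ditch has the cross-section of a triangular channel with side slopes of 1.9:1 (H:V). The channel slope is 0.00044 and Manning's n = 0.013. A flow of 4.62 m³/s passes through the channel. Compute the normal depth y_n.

Manning's equation rearranged: A R^(2/3) = nQ / (1·√S) = 0.013 × 4.62 / (√0.00044) = 2.863.
Trying y = 1.71 m: A R^(2/3) = 4.613 — high.
Trying y = 1.43 m: A R^(2/3) = 2.864 — matches.

y_n = 1.43 m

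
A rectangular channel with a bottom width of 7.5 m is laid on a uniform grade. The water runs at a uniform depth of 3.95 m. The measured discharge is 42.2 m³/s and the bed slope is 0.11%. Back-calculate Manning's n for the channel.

Flow area A = b·y = 7.5 × 3.95 = 29.62 m². Wetted perimeter P = b + 2y = 7.5 + 2×3.95 = 15.4 m.
Hydraulic radius R = A/P = 29.62/15.4 = 1.924 m.
Rearranging Manning's equation: n = (1/Q) A R^(2/3) S^(1/2) = (1/42.2) × 29.62 × 1.924^(2/3) × √0.0011 = 0.036.

n = 0.036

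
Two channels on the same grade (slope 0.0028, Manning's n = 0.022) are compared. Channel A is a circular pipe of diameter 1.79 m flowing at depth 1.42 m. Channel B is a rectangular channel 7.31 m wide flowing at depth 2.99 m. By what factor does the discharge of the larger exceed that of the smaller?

Channel A: For a circular section of diameter D = 1.79 m at depth y = 1.42 m, the central angle is θ = 2 arccos(1 − 2y/D) = 4.395 rad. Then A = (D²/8)(θ − sin θ) = 2.141 m² and P = Dθ/2 = 3.934 m. Hydraulic radius R = A/P = 2.141/3.934 = 0.5442 m. Q_A = (1/0.022)·2.141·0.5442^(2/3)·√0.0028 = 3.433 m³/s.
Channel B: Flow area A = b·y = 7.31 × 2.99 = 21.86 m². Wetted perimeter P = b + 2y = 7.31 + 2×2.99 = 13.29 m. Hydraulic radius R = A/P = 21.86/13.29 = 1.645 m. Q_B = (1/0.022)·21.86·1.645^(2/3)·√0.0028 = 73.25 m³/s.
The larger discharge is 73.25 m³/s and the smaller is 3.433 m³/s; the ratio is 21.3.

21.3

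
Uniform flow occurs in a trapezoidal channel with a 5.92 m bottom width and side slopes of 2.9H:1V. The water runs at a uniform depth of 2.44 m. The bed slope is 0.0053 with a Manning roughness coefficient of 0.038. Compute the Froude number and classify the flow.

subcritical

With bottom width b = 5.92 m and side slope z = 2.9: A = (b + zy)y = (5.92 + 2.9×2.44)×2.44 = 31.71 m²; P = b + 2y√(1+z²) = 5.92 + 2×2.44×3.068 = 20.89 m.
Hydraulic radius R = A/P = 31.71/20.89 = 1.518 m.
V = (1/n) R^(2/3) √S = (1/0.038) × 1.518^(2/3) × √0.0053 = 2.53 m/s. Hydraulic depth D_h = A/T = 31.71/20.07 = 1.58 m.
Froude number Fr = V/√(g·D_h) = 2.53/√(9.81×1.58) = 0.643, which is less than 1, so the flow is subcritical.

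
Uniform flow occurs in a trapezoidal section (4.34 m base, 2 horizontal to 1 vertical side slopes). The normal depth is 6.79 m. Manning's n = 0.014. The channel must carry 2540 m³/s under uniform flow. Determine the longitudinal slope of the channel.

With bottom width b = 4.34 m and side slope z = 2: A = (b + zy)y = (4.34 + 2×6.79)×6.79 = 121.7 m²; P = b + 2y√(1+z²) = 4.34 + 2×6.79×2.236 = 34.71 m.
Hydraulic radius R = A/P = 121.7/34.71 = 3.506 m.
From Manning's equation, S = [nQ / (1 A R^(2/3))]² = [0.014 × 2540 / (1 × 121.7 × 3.506^(2/3))]² = 0.016.

S = 0.016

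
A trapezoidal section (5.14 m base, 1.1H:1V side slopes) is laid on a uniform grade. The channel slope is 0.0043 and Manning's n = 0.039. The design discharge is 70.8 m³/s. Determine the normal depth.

Manning's equation rearranged: A R^(2/3) = nQ / (1·√S) = 0.039 × 70.8 / (√0.0043) = 42.11.
Try y = 3.58 m: A R^(2/3) = 52.6 — over.
Try y = 2.72 m: A R^(2/3) = 31.16 — short.
Try y = 3.19 m: A R^(2/3) = 42.12 — close enough.

y_n = 3.19 m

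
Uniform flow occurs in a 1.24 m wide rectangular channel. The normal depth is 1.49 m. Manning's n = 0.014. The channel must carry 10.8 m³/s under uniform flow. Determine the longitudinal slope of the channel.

S = 0.0201

Flow area A = b·y = 1.24 × 1.49 = 1.848 m². Wetted perimeter P = b + 2y = 1.24 + 2×1.49 = 4.22 m.
Hydraulic radius R = A/P = 1.848/4.22 = 0.4378 m.
From Manning's equation, S = [nQ / (1 A R^(2/3))]² = [0.014 × 10.8 / (1 × 1.848 × 0.4378^(2/3))]² = 0.0201.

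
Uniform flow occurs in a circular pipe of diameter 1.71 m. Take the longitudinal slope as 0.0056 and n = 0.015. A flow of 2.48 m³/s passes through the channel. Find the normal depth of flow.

y_n = 0.732 m

Manning's equation rearranged: A R^(2/3) = nQ / (1·√S) = 0.015 × 2.48 / (√0.0056) = 0.4971.
Try y = 0.846 m: A R^(2/3) = 0.64 — over.
Try y = 0.531 m: A R^(2/3) = 0.2728 — short.
Try y = 0.732 m: A R^(2/3) = 0.4966 — matches.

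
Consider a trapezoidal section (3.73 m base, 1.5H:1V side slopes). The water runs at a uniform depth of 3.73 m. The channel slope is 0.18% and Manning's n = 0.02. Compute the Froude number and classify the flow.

subcritical

With bottom width b = 3.73 m and side slope z = 1.5: A = (b + zy)y = (3.73 + 1.5×3.73)×3.73 = 34.78 m²; P = b + 2y√(1+z²) = 3.73 + 2×3.73×1.803 = 17.18 m.
Hydraulic radius R = A/P = 34.78/17.18 = 2.025 m.
V = (1/n) R^(2/3) √S = (1/0.02) × 2.025^(2/3) × √0.0018 = 3.395 m/s. Hydraulic depth D_h = A/T = 34.78/14.92 = 2.331 m.
Froude number Fr = V/√(g·D_h) = 3.395/√(9.81×2.331) = 0.71, which is less than 1, so the flow is subcritical.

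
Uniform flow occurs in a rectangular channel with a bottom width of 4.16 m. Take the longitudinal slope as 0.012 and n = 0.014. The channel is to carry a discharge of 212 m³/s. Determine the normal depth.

y_n = 5.03 m

Manning's equation rearranged: A R^(2/3) = nQ / (1·√S) = 0.014 × 212 / (√0.012) = 27.09.
At y = 4.06 m: A R^(2/3) = 20.89 — low.
At y = 5.56 m: A R^(2/3) = 30.49 — high.
At y = 5.03 m: A R^(2/3) = 27.07 — ≈ 27.09.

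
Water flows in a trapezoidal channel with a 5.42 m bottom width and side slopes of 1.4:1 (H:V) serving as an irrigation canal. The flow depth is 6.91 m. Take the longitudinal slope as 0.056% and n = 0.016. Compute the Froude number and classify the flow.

With bottom width b = 5.42 m and side slope z = 1.4: A = (b + zy)y = (5.42 + 1.4×6.91)×6.91 = 104.3 m²; P = b + 2y√(1+z²) = 5.42 + 2×6.91×1.72 = 29.2 m.
Hydraulic radius R = A/P = 104.3/29.2 = 3.572 m.
V = (1/n) R^(2/3) √S = (1/0.016) × 3.572^(2/3) × √0.00056 = 3.456 m/s. Hydraulic depth D_h = A/T = 104.3/24.77 = 4.211 m.
Froude number Fr = V/√(g·D_h) = 3.456/√(9.81×4.211) = 0.538, which is less than 1, so the flow is subcritical.

subcritical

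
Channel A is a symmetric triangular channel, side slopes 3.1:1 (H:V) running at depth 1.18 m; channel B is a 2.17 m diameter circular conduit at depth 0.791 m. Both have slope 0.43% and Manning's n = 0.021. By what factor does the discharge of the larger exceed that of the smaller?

Channel A: For a triangular section with side slope z = 3.1: A = zy² = 3.1×1.18² = 4.316 m²; P = 2y√(1+z²) = 2×1.18×3.257 = 7.687 m. Hydraulic radius R = A/P = 4.316/7.687 = 0.5615 m. Q_A = (1/0.021)·4.316·0.5615^(2/3)·√0.0043 = 9.174 m³/s.
Channel B: For a circular section of diameter D = 2.17 m at depth y = 0.791 m, the central angle is θ = 2 arccos(1 − 2y/D) = 2.593 rad. Then A = (D²/8)(θ − sin θ) = 1.219 m² and P = Dθ/2 = 2.813 m. Hydraulic radius R = A/P = 1.219/2.813 = 0.4334 m. Q_B = (1/0.021)·1.219·0.4334^(2/3)·√0.0043 = 2.18 m³/s.
The larger discharge is 9.174 m³/s and the smaller is 2.18 m³/s; the ratio is 4.21.

4.21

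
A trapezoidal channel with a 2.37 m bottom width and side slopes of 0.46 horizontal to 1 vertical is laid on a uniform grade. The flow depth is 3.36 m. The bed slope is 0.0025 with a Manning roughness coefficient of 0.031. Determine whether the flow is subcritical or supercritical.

With bottom width b = 2.37 m and side slope z = 0.46: A = (b + zy)y = (2.37 + 0.46×3.36)×3.36 = 13.16 m²; P = b + 2y√(1+z²) = 2.37 + 2×3.36×1.101 = 9.767 m.
Hydraulic radius R = A/P = 13.16/9.767 = 1.347 m.
V = (1/n) R^(2/3) √S = (1/0.031) × 1.347^(2/3) × √0.0025 = 1.967 m/s. Hydraulic depth D_h = A/T = 13.16/5.461 = 2.409 m.
Froude number Fr = V/√(g·D_h) = 1.967/√(9.81×2.409) = 0.405, which is less than 1, so the flow is subcritical.

subcritical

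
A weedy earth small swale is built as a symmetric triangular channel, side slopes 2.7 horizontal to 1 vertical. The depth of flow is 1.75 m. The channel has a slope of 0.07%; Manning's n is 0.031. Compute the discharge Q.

Q = 6.19 m³/s

For a triangular section with side slope z = 2.7: A = zy² = 2.7×1.75² = 8.269 m²; P = 2y√(1+z²) = 2×1.75×2.879 = 10.08 m.
Hydraulic radius R = A/P = 8.269/10.08 = 0.8205 m.
Manning's equation: Q = (1/n) A R^(2/3) S^(1/2) = (1/0.031) × 8.269 × 0.8205^(2/3) × 0.0007^(1/2) = 6.19 m³/s.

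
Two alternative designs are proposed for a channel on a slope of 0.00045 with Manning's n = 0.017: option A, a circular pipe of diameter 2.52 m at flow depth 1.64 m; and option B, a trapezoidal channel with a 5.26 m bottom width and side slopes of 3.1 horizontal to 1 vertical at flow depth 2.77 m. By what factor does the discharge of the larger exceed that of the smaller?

19.3

Channel A: For a circular section of diameter D = 2.52 m at depth y = 1.64 m, the central angle is θ = 2 arccos(1 − 2y/D) = 3.754 rad. Then A = (D²/8)(θ − sin θ) = 3.437 m² and P = Dθ/2 = 4.73 m. Hydraulic radius R = A/P = 3.437/4.73 = 0.7265 m. Q_A = (1/0.017)·3.437·0.7265^(2/3)·√0.00045 = 3.466 m³/s.
Channel B: With bottom width b = 5.26 m and side slope z = 3.1: A = (b + zy)y = (5.26 + 3.1×2.77)×2.77 = 38.36 m²; P = b + 2y√(1+z²) = 5.26 + 2×2.77×3.257 = 23.31 m. Hydraulic radius R = A/P = 38.36/23.31 = 1.646 m. Q_B = (1/0.017)·38.36·1.646^(2/3)·√0.00045 = 66.72 m³/s.
The larger discharge is 66.72 m³/s and the smaller is 3.466 m³/s; the ratio is 19.3.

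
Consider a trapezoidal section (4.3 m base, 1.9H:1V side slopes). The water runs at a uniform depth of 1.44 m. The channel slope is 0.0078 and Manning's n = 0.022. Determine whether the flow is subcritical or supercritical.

With bottom width b = 4.3 m and side slope z = 1.9: A = (b + zy)y = (4.3 + 1.9×1.44)×1.44 = 10.13 m²; P = b + 2y√(1+z²) = 4.3 + 2×1.44×2.147 = 10.48 m.
Hydraulic radius R = A/P = 10.13/10.48 = 0.9664 m.
V = (1/n) R^(2/3) √S = (1/0.022) × 0.9664^(2/3) × √0.0078 = 3.924 m/s. Hydraulic depth D_h = A/T = 10.13/9.772 = 1.037 m.
Froude number Fr = V/√(g·D_h) = 3.924/√(9.81×1.037) = 1.23, which is greater than 1, so the flow is supercritical.

supercritical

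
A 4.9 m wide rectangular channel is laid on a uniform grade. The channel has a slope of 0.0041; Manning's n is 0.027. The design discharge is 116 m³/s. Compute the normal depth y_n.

Manning's equation rearranged: A R^(2/3) = nQ / (1·√S) = 0.027 × 116 / (√0.0041) = 48.91.
Trying y = 5.28 m: A R^(2/3) = 36.47 — low.
Trying y = 6.75 m: A R^(2/3) = 48.9 — matches.

y_n = 6.75 m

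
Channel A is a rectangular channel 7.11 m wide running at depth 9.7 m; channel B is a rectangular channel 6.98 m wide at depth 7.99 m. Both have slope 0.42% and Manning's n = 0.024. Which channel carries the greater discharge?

channel A

Channel A: Flow area A = b·y = 7.11 × 9.7 = 68.97 m². Wetted perimeter P = b + 2y = 7.11 + 2×9.7 = 26.51 m. Hydraulic radius R = A/P = 68.97/26.51 = 2.602 m. Q_A = (1/0.024)·68.97·2.602^(2/3)·√0.0042 = 352.3 m³/s.
Channel B: Flow area A = b·y = 6.98 × 7.99 = 55.77 m². Wetted perimeter P = b + 2y = 6.98 + 2×7.99 = 22.96 m. Hydraulic radius R = A/P = 55.77/22.96 = 2.429 m. Q_B = (1/0.024)·55.77·2.429^(2/3)·√0.0042 = 272.1 m³/s.
Q_A = 352.3 m³/s vs Q_B = 272.1 m³/s, so channel A carries more.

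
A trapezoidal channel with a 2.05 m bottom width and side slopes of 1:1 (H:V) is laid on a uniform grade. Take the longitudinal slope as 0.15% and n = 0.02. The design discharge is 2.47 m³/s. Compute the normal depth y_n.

y_n = 0.733 m

Manning's equation rearranged: A R^(2/3) = nQ / (1·√S) = 0.02 × 2.47 / (√0.0015) = 1.276.
At y = 0.93 m: A R^(2/3) = 1.954 — too large.
At y = 0.596 m: A R^(2/3) = 0.8874 — too small.
At y = 0.733 m: A R^(2/3) = 1.276 — ≈ 1.276.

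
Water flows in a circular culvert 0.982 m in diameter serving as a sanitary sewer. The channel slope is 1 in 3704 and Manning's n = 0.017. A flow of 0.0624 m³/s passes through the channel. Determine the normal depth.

y_n = 0.311 m

Manning's equation rearranged: A R^(2/3) = nQ / (1·√S) = 0.017 × 0.0624 / (√0.00027) = 0.06456.
Trying y = 0.247 m: A R^(2/3) = 0.04117 — low.
Trying y = 0.379 m: A R^(2/3) = 0.0937 — high.
Trying y = 0.311 m: A R^(2/3) = 0.06455 — matches.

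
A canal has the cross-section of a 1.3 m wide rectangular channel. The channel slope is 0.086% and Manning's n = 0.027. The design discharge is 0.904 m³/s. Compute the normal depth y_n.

Manning's equation rearranged: A R^(2/3) = nQ / (1·√S) = 0.027 × 0.904 / (√0.00086) = 0.8323.
Try y = 1.32 m: A R^(2/3) = 0.986 — high.
Try y = 1.15 m: A R^(2/3) = 0.8321 — close enough.

y_n = 1.15 m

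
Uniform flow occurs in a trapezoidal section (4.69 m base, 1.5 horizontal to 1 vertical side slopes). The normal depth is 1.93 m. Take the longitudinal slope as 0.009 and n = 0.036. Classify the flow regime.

With bottom width b = 4.69 m and side slope z = 1.5: A = (b + zy)y = (4.69 + 1.5×1.93)×1.93 = 14.64 m²; P = b + 2y√(1+z²) = 4.69 + 2×1.93×1.803 = 11.65 m.
Hydraulic radius R = A/P = 14.64/11.65 = 1.257 m.
V = (1/n) R^(2/3) √S = (1/0.036) × 1.257^(2/3) × √0.009 = 3.069 m/s. Hydraulic depth D_h = A/T = 14.64/10.48 = 1.397 m.
Froude number Fr = V/√(g·D_h) = 3.069/√(9.81×1.397) = 0.829, which is less than 1, so the flow is subcritical.

subcritical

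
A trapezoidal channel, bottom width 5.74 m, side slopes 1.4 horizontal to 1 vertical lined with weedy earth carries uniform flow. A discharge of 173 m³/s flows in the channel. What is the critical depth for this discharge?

y_c = 3.42 m

At critical depth, Q² T / (g A³) = 1, i.e. A³/T = Q²/g = 173²/9.81 = 3051.
At y = 2.77 m: A³/T = 1401 — low.
At y = 4.23 m: A³/T = 6827 — high.
At y = 3.42 m: A³/T = 3048 — ≈ 3051.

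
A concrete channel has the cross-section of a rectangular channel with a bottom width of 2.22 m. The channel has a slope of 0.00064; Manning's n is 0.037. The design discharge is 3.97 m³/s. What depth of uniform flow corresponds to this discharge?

y_n = 3.01 m

Manning's equation rearranged: A R^(2/3) = nQ / (1·√S) = 0.037 × 3.97 / (√0.00064) = 5.806.
Try y = 2.34 m: A R^(2/3) = 4.299 — low.
Try y = 3.64 m: A R^(2/3) = 7.255 — high.
Try y = 3.01 m: A R^(2/3) = 5.811 — ≈ 5.806.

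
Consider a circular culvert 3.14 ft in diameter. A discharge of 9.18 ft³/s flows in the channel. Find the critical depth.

y_c = 0.944 ft

At critical depth, Q² T / (g A³) = 1, i.e. A³/T = Q²/g = 9.18²/32.2 = 2.617.
Trying y = 1.11 ft: A³/T = 4.889 — high.
Trying y = 0.717 ft: A³/T = 0.896 — low.
Trying y = 0.944 ft: A³/T = 2.613 — close enough.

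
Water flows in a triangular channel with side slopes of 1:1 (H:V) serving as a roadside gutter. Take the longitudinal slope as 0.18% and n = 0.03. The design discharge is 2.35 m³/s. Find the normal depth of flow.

Manning's equation rearranged: A R^(2/3) = nQ / (1·√S) = 0.03 × 2.35 / (√0.0018) = 1.662.
Try y = 1.29 m: A R^(2/3) = 0.986 — too small.
Try y = 1.57 m: A R^(2/3) = 1.665 — matches.

y_n = 1.57 m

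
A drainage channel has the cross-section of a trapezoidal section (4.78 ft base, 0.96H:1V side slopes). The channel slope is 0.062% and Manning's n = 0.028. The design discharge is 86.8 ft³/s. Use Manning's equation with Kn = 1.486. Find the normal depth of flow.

Manning's equation rearranged: A R^(2/3) = nQ / (1.486·√S) = 0.028 × 86.8 / (1.486 × √0.00062) = 65.68.
At y = 3.54 ft: A R^(2/3) = 45.71 — too small.
At y = 4.71 ft: A R^(2/3) = 79.75 — too large.
At y = 4.27 ft: A R^(2/3) = 65.71 — ≈ 65.68.

y_n = 4.27 ft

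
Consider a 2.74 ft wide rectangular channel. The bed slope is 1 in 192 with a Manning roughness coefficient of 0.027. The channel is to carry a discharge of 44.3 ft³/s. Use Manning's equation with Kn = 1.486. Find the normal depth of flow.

y_n = 4.01 ft

Manning's equation rearranged: A R^(2/3) = nQ / (1.486·√S) = 0.027 × 44.3 / (1.486 × √0.005208) = 11.15.
Trying y = 4.92 ft: A R^(2/3) = 14.12 — over.
Trying y = 2.86 ft: A R^(2/3) = 7.446 — short.
Trying y = 4.01 ft: A R^(2/3) = 11.14 — close enough.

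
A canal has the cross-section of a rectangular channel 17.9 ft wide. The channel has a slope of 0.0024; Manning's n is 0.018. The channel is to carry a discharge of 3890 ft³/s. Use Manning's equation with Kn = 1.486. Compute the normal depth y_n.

y_n = 16.6 ft

Manning's equation rearranged: A R^(2/3) = nQ / (1.486·√S) = 0.018 × 3890 / (1.486 × √0.0024) = 961.8.
Trying y = 20.2 ft: A R^(2/3) = 1221 — high.
Trying y = 13.5 ft: A R^(2/3) = 742.1 — low.
Trying y = 16.6 ft: A R^(2/3) = 960.8 — matches.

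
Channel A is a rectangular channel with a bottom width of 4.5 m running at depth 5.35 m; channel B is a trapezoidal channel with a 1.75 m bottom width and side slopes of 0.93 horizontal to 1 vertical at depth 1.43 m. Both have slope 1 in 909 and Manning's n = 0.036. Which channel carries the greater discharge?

channel A

Channel A: Flow area A = b·y = 4.5 × 5.35 = 24.07 m². Wetted perimeter P = b + 2y = 4.5 + 2×5.35 = 15.2 m. Hydraulic radius R = A/P = 24.07/15.2 = 1.584 m. Q_A = (1/0.036)·24.07·1.584^(2/3)·√0.0011 = 30.14 m³/s.
Channel B: With bottom width b = 1.75 m and side slope z = 0.93: A = (b + zy)y = (1.75 + 0.93×1.43)×1.43 = 4.404 m²; P = b + 2y√(1+z²) = 1.75 + 2×1.43×1.366 = 5.656 m. Hydraulic radius R = A/P = 4.404/5.656 = 0.7787 m. Q_B = (1/0.036)·4.404·0.7787^(2/3)·√0.0011 = 3.435 m³/s.
Q_A = 30.14 m³/s vs Q_B = 3.435 m³/s, so channel A carries more.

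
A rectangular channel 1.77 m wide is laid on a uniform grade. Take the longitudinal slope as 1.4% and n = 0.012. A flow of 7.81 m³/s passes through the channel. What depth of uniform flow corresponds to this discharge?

y_n = 0.798 m

Manning's equation rearranged: A R^(2/3) = nQ / (1·√S) = 0.012 × 7.81 / (√0.014) = 0.7921.
Try y = 0.695 m: A R^(2/3) = 0.6559 — low.
Try y = 0.968 m: A R^(2/3) = 1.024 — high.
Try y = 0.798 m: A R^(2/3) = 0.7917 — matches.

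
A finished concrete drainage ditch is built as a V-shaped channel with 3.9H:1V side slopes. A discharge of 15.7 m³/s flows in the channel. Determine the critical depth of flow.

y_c = 1.27 m

At critical depth, Q² T / (g A³) = 1, i.e. A³/T = Q²/g = 15.7²/9.81 = 25.13.
Trying y = 1.06 m: A³/T = 10.18 — short.
Trying y = 1.42 m: A³/T = 43.91 — over.
Trying y = 1.27 m: A³/T = 25.13 — matches.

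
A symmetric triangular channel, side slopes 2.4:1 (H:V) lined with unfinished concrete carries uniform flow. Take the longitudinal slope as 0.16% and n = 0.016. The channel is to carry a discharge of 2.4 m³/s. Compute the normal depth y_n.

y_n = 0.86 m

Manning's equation rearranged: A R^(2/3) = nQ / (1·√S) = 0.016 × 2.4 / (√0.0016) = 0.96.
Try y = 0.996 m: A R^(2/3) = 1.418 — over.
Try y = 0.86 m: A R^(2/3) = 0.9587 — matches.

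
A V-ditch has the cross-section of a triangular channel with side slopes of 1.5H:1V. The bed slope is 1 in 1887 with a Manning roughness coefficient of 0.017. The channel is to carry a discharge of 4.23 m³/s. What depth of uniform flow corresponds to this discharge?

Manning's equation rearranged: A R^(2/3) = nQ / (1·√S) = 0.017 × 4.23 / (√0.0005299) = 3.124.
Try y = 1.17 m: A R^(2/3) = 1.271 — too small.
Try y = 2.1 m: A R^(2/3) = 6.045 — too large.
Try y = 1.64 m: A R^(2/3) = 3.127 — ≈ 3.124.

y_n = 1.64 m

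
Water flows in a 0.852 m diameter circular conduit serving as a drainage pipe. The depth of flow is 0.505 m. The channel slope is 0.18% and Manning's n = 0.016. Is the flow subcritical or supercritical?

For a circular section of diameter D = 0.852 m at depth y = 0.505 m, the central angle is θ = 2 arccos(1 − 2y/D) = 3.515 rad. Then A = (D²/8)(θ − sin θ) = 0.352 m² and P = Dθ/2 = 1.497 m.
Hydraulic radius R = A/P = 0.352/1.497 = 0.2351 m.
V = (1/n) R^(2/3) √S = (1/0.016) × 0.2351^(2/3) × √0.0018 = 1.01 m/s. Hydraulic depth D_h = A/T = 0.352/0.8372 = 0.4204 m.
Froude number Fr = V/√(g·D_h) = 1.01/√(9.81×0.4204) = 0.497, which is less than 1, so the flow is subcritical.

subcritical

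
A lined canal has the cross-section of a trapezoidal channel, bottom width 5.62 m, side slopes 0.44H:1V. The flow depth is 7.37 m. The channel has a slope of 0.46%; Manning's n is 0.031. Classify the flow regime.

With bottom width b = 5.62 m and side slope z = 0.44: A = (b + zy)y = (5.62 + 0.44×7.37)×7.37 = 65.32 m²; P = b + 2y√(1+z²) = 5.62 + 2×7.37×1.093 = 21.72 m.
Hydraulic radius R = A/P = 65.32/21.72 = 3.007 m.
V = (1/n) R^(2/3) √S = (1/0.031) × 3.007^(2/3) × √0.0046 = 4.558 m/s. Hydraulic depth D_h = A/T = 65.32/12.11 = 5.396 m.
Froude number Fr = V/√(g·D_h) = 4.558/√(9.81×5.396) = 0.626, which is less than 1, so the flow is subcritical.

subcritical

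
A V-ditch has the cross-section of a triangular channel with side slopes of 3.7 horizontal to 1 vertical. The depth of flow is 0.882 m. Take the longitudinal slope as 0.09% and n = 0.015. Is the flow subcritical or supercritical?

For a triangular section with side slope z = 3.7: A = zy² = 3.7×0.882² = 2.878 m²; P = 2y√(1+z²) = 2×0.882×3.833 = 6.761 m.
Hydraulic radius R = A/P = 2.878/6.761 = 0.4257 m.
V = (1/n) R^(2/3) √S = (1/0.015) × 0.4257^(2/3) × √0.0009 = 1.132 m/s. Hydraulic depth D_h = A/T = 2.878/6.527 = 0.441 m.
Froude number Fr = V/√(g·D_h) = 1.132/√(9.81×0.441) = 0.544, which is less than 1, so the flow is subcritical.

subcritical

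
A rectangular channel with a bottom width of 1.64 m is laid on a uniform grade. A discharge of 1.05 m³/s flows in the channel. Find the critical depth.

y_c = 0.347 m

For a rectangular channel, critical depth y_c = (q²/g)^(1/3) where q = Q/b = 1.05/1.64 = 0.6402 m²/s.
So y_c = (0.6402²/9.81)^(1/3) = 0.347 m.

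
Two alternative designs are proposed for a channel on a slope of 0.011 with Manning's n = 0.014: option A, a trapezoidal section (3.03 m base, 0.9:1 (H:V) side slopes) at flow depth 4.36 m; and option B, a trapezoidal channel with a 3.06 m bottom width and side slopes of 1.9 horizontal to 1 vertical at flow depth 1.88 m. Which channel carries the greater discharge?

Channel A: With bottom width b = 3.03 m and side slope z = 0.9: A = (b + zy)y = (3.03 + 0.9×4.36)×4.36 = 30.32 m²; P = b + 2y√(1+z²) = 3.03 + 2×4.36×1.345 = 14.76 m. Hydraulic radius R = A/P = 30.32/14.76 = 2.054 m. Q_A = (1/0.014)·30.32·2.054^(2/3)·√0.011 = 367 m³/s.
Channel B: With bottom width b = 3.06 m and side slope z = 1.9: A = (b + zy)y = (3.06 + 1.9×1.88)×1.88 = 12.47 m²; P = b + 2y√(1+z²) = 3.06 + 2×1.88×2.147 = 11.13 m. Hydraulic radius R = A/P = 12.47/11.13 = 1.12 m. Q_B = (1/0.014)·12.47·1.12^(2/3)·√0.011 = 100.7 m³/s.
Q_A = 367 m³/s vs Q_B = 100.7 m³/s, so channel A carries more.

channel A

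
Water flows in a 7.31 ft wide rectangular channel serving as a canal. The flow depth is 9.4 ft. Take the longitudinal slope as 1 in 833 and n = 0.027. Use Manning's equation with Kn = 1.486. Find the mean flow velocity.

V = 3.63 ft/s

Flow area A = b·y = 7.31 × 9.4 = 68.71 ft². Wetted perimeter P = b + 2y = 7.31 + 2×9.4 = 26.11 ft.
Hydraulic radius R = A/P = 68.71/26.11 = 2.632 ft.
From Manning's equation, V = (1.486/n) R^(2/3) S^(1/2) = (1.486/0.027) × 2.632^(2/3) × 0.0012^(1/2) = 3.63 ft/s.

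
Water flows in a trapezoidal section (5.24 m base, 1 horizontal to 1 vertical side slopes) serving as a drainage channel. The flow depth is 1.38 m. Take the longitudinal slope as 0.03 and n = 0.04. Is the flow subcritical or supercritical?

supercritical

With bottom width b = 5.24 m and side slope z = 1: A = (b + zy)y = (5.24 + 1×1.38)×1.38 = 9.136 m²; P = b + 2y√(1+z²) = 5.24 + 2×1.38×1.414 = 9.143 m.
Hydraulic radius R = A/P = 9.136/9.143 = 0.9992 m.
V = (1/n) R^(2/3) √S = (1/0.04) × 0.9992^(2/3) × √0.03 = 4.328 m/s. Hydraulic depth D_h = A/T = 9.136/8 = 1.142 m.
Froude number Fr = V/√(g·D_h) = 4.328/√(9.81×1.142) = 1.29, which is greater than 1, so the flow is supercritical.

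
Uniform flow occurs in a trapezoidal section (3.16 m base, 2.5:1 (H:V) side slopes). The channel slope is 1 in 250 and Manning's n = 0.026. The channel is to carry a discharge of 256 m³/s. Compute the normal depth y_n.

y_n = 4.33 m

Manning's equation rearranged: A R^(2/3) = nQ / (1·√S) = 0.026 × 256 / (√0.004) = 105.2.
Try y = 5.25 m: A R^(2/3) = 166.6 — too large.
Try y = 4.33 m: A R^(2/3) = 105.1 — ≈ 105.2.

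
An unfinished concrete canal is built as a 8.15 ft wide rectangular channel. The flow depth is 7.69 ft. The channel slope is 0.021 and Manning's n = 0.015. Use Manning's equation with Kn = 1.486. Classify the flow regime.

supercritical

Flow area A = b·y = 8.15 × 7.69 = 62.67 ft². Wetted perimeter P = b + 2y = 8.15 + 2×7.69 = 23.53 ft.
Hydraulic radius R = A/P = 62.67/23.53 = 2.664 ft.
V = (1.486/n) R^(2/3) √S = (1.486/0.015) × 2.664^(2/3) × √0.021 = 27.59 ft/s. Hydraulic depth D_h = A/T = 62.67/8.15 = 7.69 ft.
Froude number Fr = V/√(g·D_h) = 27.59/√(32.2×7.69) = 1.75, which is greater than 1, so the flow is supercritical.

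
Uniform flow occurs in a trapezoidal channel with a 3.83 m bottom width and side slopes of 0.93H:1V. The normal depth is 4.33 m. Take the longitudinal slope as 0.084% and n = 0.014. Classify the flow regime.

subcritical

With bottom width b = 3.83 m and side slope z = 0.93: A = (b + zy)y = (3.83 + 0.93×4.33)×4.33 = 34.02 m²; P = b + 2y√(1+z²) = 3.83 + 2×4.33×1.366 = 15.66 m.
Hydraulic radius R = A/P = 34.02/15.66 = 2.173 m.
V = (1/n) R^(2/3) √S = (1/0.014) × 2.173^(2/3) × √0.00084 = 3.473 m/s. Hydraulic depth D_h = A/T = 34.02/11.88 = 2.863 m.
Froude number Fr = V/√(g·D_h) = 3.473/√(9.81×2.863) = 0.655, which is less than 1, so the flow is subcritical.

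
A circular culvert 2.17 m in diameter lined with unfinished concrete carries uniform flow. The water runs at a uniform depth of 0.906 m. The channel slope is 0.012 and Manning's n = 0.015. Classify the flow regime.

For a circular section of diameter D = 2.17 m at depth y = 0.906 m, the central angle is θ = 2 arccos(1 − 2y/D) = 2.81 rad. Then A = (D²/8)(θ − sin θ) = 1.463 m² and P = Dθ/2 = 3.049 m.
Hydraulic radius R = A/P = 1.463/3.049 = 0.4797 m.
V = (1/n) R^(2/3) √S = (1/0.015) × 0.4797^(2/3) × √0.012 = 4.475 m/s. Hydraulic depth D_h = A/T = 1.463/2.14 = 0.6833 m.
Froude number Fr = V/√(g·D_h) = 4.475/√(9.81×0.6833) = 1.73, which is greater than 1, so the flow is supercritical.

supercritical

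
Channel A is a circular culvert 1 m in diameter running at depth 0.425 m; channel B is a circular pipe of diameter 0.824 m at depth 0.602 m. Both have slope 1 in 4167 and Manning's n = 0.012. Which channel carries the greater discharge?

Channel A: For a circular section of diameter D = 1 m at depth y = 0.425 m, the central angle is θ = 2 arccos(1 − 2y/D) = 2.84 rad. Then A = (D²/8)(θ − sin θ) = 0.318 m² and P = Dθ/2 = 1.42 m. Hydraulic radius R = A/P = 0.318/1.42 = 0.2239 m. Q_A = (1/0.012)·0.318·0.2239^(2/3)·√0.00024 = 0.1514 m³/s.
Channel B: For a circular section of diameter D = 0.824 m at depth y = 0.602 m, the central angle is θ = 2 arccos(1 − 2y/D) = 4.1 rad. Then A = (D²/8)(θ − sin θ) = 0.4175 m² and P = Dθ/2 = 1.689 m. Hydraulic radius R = A/P = 0.4175/1.689 = 0.2471 m. Q_B = (1/0.012)·0.4175·0.2471^(2/3)·√0.00024 = 0.2122 m³/s.
Q_A = 0.1514 m³/s vs Q_B = 0.2122 m³/s, so channel B carries more.

channel B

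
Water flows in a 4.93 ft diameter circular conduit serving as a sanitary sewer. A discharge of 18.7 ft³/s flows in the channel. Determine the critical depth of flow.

At critical depth, Q² T / (g A³) = 1, i.e. A³/T = Q²/g = 18.7²/32.2 = 10.86.
Trying y = 0.889 ft: A³/T = 3.391 — too small.
Trying y = 1.39 ft: A³/T = 19.44 — too large.
Trying y = 1.2 ft: A³/T = 10.97 — ≈ 10.86.

y_c = 1.2 ft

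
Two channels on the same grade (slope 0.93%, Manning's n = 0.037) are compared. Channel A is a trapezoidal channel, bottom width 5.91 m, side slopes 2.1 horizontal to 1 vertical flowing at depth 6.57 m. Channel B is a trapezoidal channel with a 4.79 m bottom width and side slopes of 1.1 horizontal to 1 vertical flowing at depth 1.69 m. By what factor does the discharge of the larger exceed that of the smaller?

24.5

Channel A: With bottom width b = 5.91 m and side slope z = 2.1: A = (b + zy)y = (5.91 + 2.1×6.57)×6.57 = 129.5 m²; P = b + 2y√(1+z²) = 5.91 + 2×6.57×2.326 = 36.47 m. Hydraulic radius R = A/P = 129.5/36.47 = 3.55 m. Q_A = (1/0.037)·129.5·3.55^(2/3)·√0.0093 = 785.3 m³/s.
Channel B: With bottom width b = 4.79 m and side slope z = 1.1: A = (b + zy)y = (4.79 + 1.1×1.69)×1.69 = 11.24 m²; P = b + 2y√(1+z²) = 4.79 + 2×1.69×1.487 = 9.815 m. Hydraulic radius R = A/P = 11.24/9.815 = 1.145 m. Q_B = (1/0.037)·11.24·1.145^(2/3)·√0.0093 = 32.05 m³/s.
The larger discharge is 785.3 m³/s and the smaller is 32.05 m³/s; the ratio is 24.5.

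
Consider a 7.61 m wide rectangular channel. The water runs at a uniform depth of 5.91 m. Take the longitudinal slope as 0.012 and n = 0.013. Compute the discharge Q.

Q = 663 m³/s

Flow area A = b·y = 7.61 × 5.91 = 44.98 m². Wetted perimeter P = b + 2y = 7.61 + 2×5.91 = 19.43 m.
Hydraulic radius R = A/P = 44.98/19.43 = 2.315 m.
Manning's equation: Q = (1/n) A R^(2/3) S^(1/2) = (1/0.013) × 44.98 × 2.315^(2/3) × 0.012^(1/2) = 663 m³/s.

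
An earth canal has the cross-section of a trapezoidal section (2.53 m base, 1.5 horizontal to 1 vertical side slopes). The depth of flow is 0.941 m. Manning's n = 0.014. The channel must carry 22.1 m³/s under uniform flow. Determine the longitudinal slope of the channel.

With bottom width b = 2.53 m and side slope z = 1.5: A = (b + zy)y = (2.53 + 1.5×0.941)×0.941 = 3.709 m²; P = b + 2y√(1+z²) = 2.53 + 2×0.941×1.803 = 5.923 m.
Hydraulic radius R = A/P = 3.709/5.923 = 0.6262 m.
From Manning's equation, S = [nQ / (1 A R^(2/3))]² = [0.014 × 22.1 / (1 × 3.709 × 0.6262^(2/3))]² = 0.013.

S = 0.013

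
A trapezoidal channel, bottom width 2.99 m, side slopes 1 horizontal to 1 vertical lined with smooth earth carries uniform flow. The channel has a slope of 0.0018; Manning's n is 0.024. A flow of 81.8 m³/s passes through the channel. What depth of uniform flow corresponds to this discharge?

Manning's equation rearranged: A R^(2/3) = nQ / (1·√S) = 0.024 × 81.8 / (√0.0018) = 46.27.
Try y = 2.95 m: A R^(2/3) = 23.43 — low.
Try y = 4.83 m: A R^(2/3) = 65.21 — high.
Try y = 4.11 m: A R^(2/3) = 46.27 — close enough.

y_n = 4.11 m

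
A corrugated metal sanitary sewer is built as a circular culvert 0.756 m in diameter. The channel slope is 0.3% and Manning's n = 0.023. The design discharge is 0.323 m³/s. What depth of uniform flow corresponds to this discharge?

Manning's equation rearranged: A R^(2/3) = nQ / (1·√S) = 0.023 × 0.323 / (√0.003) = 0.1356.
Try y = 0.68 m: A R^(2/3) = 0.1575 — high.
Try y = 0.57 m: A R^(2/3) = 0.1356 — matches.

y_n = 0.57 m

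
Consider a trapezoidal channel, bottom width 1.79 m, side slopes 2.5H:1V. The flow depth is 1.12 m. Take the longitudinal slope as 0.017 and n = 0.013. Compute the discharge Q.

Q = 39 m³/s

With bottom width b = 1.79 m and side slope z = 2.5: A = (b + zy)y = (1.79 + 2.5×1.12)×1.12 = 5.141 m²; P = b + 2y√(1+z²) = 1.79 + 2×1.12×2.693 = 7.821 m.
Hydraulic radius R = A/P = 5.141/7.821 = 0.6573 m.
Manning's equation: Q = (1/n) A R^(2/3) S^(1/2) = (1/0.013) × 5.141 × 0.6573^(2/3) × 0.017^(1/2) = 39 m³/s.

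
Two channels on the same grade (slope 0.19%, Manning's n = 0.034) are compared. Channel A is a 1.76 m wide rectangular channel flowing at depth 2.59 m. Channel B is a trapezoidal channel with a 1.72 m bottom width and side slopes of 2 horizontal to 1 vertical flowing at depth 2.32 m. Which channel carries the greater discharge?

channel B

Channel A: Flow area A = b·y = 1.76 × 2.59 = 4.558 m². Wetted perimeter P = b + 2y = 1.76 + 2×2.59 = 6.94 m. Hydraulic radius R = A/P = 4.558/6.94 = 0.6568 m. Q_A = (1/0.034)·4.558·0.6568^(2/3)·√0.0019 = 4.416 m³/s.
Channel B: With bottom width b = 1.72 m and side slope z = 2: A = (b + zy)y = (1.72 + 2×2.32)×2.32 = 14.76 m²; P = b + 2y√(1+z²) = 1.72 + 2×2.32×2.236 = 12.1 m. Hydraulic radius R = A/P = 14.76/12.1 = 1.22 m. Q_B = (1/0.034)·14.76·1.22^(2/3)·√0.0019 = 21.6 m³/s.
Q_A = 4.416 m³/s vs Q_B = 21.6 m³/s, so channel B carries more.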